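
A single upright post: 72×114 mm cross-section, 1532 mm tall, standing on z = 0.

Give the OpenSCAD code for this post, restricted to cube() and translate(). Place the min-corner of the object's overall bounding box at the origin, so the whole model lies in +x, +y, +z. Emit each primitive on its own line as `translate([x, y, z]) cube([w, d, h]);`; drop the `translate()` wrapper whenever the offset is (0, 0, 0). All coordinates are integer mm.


cube([72, 114, 1532]);


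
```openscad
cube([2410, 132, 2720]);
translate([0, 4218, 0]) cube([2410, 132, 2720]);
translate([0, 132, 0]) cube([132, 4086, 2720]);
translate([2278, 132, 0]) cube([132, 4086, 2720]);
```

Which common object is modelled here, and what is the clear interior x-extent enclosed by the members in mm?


A house (or room) frame. The interior width is 2146 mm.

Four 2720 mm walls enclosing a rectangle with no floor or roof — a room or house frame. Outside width is 2410 mm and wall thickness is 132 mm, so the interior width is 2410 − 2 × 132 = 2146 mm.


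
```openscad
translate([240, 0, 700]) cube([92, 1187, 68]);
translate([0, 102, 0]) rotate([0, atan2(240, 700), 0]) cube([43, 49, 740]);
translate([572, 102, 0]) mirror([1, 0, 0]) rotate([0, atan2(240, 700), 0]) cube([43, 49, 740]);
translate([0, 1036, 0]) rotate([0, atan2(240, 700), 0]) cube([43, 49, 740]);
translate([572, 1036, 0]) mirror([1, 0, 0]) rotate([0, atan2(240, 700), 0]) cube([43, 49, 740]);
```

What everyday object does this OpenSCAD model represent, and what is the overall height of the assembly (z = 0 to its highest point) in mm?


A sawhorse. The overall height is 768 mm.

A beam across two mirrored pairs of raked legs — a sawhorse. The beam's underside is at z = 700 (matching the legs' vertical rise in atan2(240, 700)) and the beam is 68 mm tall, so its top is at 700 + 68 = 768 mm. The raked legs top out at the beam's underside, so that is the highest point.


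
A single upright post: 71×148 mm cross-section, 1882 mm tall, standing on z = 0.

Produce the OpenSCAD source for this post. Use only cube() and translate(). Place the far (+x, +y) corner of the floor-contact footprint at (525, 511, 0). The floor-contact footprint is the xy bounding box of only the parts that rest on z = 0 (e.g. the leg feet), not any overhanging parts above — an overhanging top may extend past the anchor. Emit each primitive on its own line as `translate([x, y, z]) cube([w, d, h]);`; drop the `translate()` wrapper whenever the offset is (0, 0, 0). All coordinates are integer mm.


translate([454, 363, 0]) cube([71, 148, 1882]);


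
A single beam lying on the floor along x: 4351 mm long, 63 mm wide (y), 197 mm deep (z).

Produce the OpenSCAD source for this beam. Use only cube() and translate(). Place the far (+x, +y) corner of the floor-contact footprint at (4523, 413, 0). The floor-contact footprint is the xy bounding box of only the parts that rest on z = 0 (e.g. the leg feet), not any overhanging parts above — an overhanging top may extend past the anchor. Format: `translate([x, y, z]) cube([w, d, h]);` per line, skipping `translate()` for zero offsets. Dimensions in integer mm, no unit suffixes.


translate([172, 350, 0]) cube([4351, 63, 197]);


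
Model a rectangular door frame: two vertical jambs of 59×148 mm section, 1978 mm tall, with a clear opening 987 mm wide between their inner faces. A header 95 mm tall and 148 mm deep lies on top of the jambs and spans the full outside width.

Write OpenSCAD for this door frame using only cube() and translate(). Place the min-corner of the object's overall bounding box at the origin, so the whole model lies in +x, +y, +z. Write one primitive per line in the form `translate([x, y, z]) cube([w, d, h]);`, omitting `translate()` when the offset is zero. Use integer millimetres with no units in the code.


cube([59, 148, 1978]);
translate([1046, 0, 0]) cube([59, 148, 1978]);
translate([0, 0, 1978]) cube([1105, 148, 95]);


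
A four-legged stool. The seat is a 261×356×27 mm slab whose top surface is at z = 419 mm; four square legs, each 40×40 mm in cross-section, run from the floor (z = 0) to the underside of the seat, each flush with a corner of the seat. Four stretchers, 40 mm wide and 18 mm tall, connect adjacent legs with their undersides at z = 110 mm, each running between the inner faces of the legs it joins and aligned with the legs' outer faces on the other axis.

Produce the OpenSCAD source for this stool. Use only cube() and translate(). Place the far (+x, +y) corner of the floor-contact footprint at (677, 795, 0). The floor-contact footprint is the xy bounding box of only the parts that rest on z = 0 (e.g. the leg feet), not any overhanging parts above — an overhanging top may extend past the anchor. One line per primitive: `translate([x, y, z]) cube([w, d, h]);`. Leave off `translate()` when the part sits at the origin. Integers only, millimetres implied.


translate([416, 439, 392]) cube([261, 356, 27]);
translate([416, 439, 0]) cube([40, 40, 392]);
translate([637, 439, 0]) cube([40, 40, 392]);
translate([416, 755, 0]) cube([40, 40, 392]);
translate([637, 755, 0]) cube([40, 40, 392]);
translate([456, 439, 110]) cube([181, 40, 18]);
translate([456, 755, 110]) cube([181, 40, 18]);
translate([416, 479, 110]) cube([40, 276, 18]);
translate([637, 479, 110]) cube([40, 276, 18]);


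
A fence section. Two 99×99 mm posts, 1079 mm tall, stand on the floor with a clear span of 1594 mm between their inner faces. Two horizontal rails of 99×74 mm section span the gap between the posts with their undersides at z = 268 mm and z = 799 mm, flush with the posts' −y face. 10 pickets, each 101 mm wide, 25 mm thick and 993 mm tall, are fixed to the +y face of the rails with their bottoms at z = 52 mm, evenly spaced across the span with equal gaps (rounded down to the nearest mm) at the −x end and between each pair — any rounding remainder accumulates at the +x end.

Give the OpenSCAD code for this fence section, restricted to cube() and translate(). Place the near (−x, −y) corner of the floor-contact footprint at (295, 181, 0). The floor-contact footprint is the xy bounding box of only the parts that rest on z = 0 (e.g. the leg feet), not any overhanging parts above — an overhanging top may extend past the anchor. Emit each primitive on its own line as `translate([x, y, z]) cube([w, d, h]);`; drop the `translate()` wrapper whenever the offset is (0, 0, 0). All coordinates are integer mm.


translate([295, 181, 0]) cube([99, 99, 1079]);
translate([1988, 181, 0]) cube([99, 99, 1079]);
translate([394, 181, 268]) cube([1594, 99, 74]);
translate([394, 181, 799]) cube([1594, 99, 74]);
translate([447, 280, 52]) cube([101, 25, 993]);
translate([601, 280, 52]) cube([101, 25, 993]);
translate([755, 280, 52]) cube([101, 25, 993]);
translate([909, 280, 52]) cube([101, 25, 993]);
translate([1063, 280, 52]) cube([101, 25, 993]);
translate([1217, 280, 52]) cube([101, 25, 993]);
translate([1371, 280, 52]) cube([101, 25, 993]);
translate([1525, 280, 52]) cube([101, 25, 993]);
translate([1679, 280, 52]) cube([101, 25, 993]);
translate([1833, 280, 52]) cube([101, 25, 993]);


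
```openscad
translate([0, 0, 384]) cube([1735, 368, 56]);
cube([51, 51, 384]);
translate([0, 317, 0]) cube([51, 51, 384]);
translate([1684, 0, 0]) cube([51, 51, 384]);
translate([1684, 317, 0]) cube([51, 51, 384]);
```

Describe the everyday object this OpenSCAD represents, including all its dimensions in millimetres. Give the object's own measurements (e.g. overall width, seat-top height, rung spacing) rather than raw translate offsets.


A long wooden bench with a 1735 mm (x) × 368 mm (y) seat, 56 mm thick, its top surface 440 mm above the floor. Four 51 mm square legs at the seat corners, flush with the edges, run from z = 0 to the seat underside.


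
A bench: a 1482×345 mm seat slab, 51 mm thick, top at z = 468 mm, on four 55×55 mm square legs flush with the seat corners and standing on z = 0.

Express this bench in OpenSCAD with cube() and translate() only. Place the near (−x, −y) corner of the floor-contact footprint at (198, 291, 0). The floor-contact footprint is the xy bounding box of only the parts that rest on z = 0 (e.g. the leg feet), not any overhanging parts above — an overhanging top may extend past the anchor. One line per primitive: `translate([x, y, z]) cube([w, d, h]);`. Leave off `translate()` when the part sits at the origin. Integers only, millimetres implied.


translate([198, 291, 417]) cube([1482, 345, 51]);
translate([198, 291, 0]) cube([55, 55, 417]);
translate([198, 581, 0]) cube([55, 55, 417]);
translate([1625, 291, 0]) cube([55, 55, 417]);
translate([1625, 581, 0]) cube([55, 55, 417]);


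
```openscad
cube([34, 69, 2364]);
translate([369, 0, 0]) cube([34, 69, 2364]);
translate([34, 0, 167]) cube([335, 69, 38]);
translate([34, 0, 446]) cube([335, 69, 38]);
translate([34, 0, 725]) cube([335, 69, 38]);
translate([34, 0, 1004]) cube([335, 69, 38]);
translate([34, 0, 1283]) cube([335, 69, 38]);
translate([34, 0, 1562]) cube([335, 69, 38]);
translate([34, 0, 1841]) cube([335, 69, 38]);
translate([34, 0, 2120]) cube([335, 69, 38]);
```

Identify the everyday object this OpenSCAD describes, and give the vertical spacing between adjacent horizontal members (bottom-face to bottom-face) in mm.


A ladder. The rung spacing is 279 mm.

Two tall 34×69 posts with 8 short bars between them — a ladder. Adjacent rungs sit at z = 167 and z = 446, so the spacing is 446 − 167 = 279 mm.


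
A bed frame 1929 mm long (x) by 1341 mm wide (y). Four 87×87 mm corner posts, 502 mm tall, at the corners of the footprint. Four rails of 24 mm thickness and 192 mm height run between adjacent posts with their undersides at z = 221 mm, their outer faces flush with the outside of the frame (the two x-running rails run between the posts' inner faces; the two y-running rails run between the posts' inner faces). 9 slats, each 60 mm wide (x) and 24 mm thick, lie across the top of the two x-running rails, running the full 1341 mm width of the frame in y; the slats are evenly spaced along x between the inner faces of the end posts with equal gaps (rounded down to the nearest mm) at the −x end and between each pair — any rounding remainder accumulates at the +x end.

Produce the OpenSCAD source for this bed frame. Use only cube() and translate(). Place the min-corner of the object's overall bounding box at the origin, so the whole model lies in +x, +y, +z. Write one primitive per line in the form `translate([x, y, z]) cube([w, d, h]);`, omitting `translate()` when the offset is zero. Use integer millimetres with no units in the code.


cube([87, 87, 502]);
translate([0, 1254, 0]) cube([87, 87, 502]);
translate([1842, 0, 0]) cube([87, 87, 502]);
translate([1842, 1254, 0]) cube([87, 87, 502]);
translate([87, 0, 221]) cube([1755, 24, 192]);
translate([87, 1317, 221]) cube([1755, 24, 192]);
translate([0, 87, 221]) cube([24, 1167, 192]);
translate([1905, 87, 221]) cube([24, 1167, 192]);
translate([208, 0, 413]) cube([60, 1341, 24]);
translate([389, 0, 413]) cube([60, 1341, 24]);
translate([570, 0, 413]) cube([60, 1341, 24]);
translate([751, 0, 413]) cube([60, 1341, 24]);
translate([932, 0, 413]) cube([60, 1341, 24]);
translate([1113, 0, 413]) cube([60, 1341, 24]);
translate([1294, 0, 413]) cube([60, 1341, 24]);
translate([1475, 0, 413]) cube([60, 1341, 24]);
translate([1656, 0, 413]) cube([60, 1341, 24]);


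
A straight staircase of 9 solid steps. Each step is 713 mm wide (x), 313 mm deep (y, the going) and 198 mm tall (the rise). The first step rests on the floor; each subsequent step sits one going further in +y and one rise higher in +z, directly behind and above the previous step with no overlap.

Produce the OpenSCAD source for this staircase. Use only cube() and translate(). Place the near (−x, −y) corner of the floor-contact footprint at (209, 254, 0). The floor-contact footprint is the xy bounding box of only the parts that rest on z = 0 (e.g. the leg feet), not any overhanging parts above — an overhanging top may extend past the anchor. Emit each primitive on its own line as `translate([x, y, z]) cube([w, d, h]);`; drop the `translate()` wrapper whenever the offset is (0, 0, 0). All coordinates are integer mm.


translate([209, 254, 0]) cube([713, 313, 198]);
translate([209, 567, 198]) cube([713, 313, 198]);
translate([209, 880, 396]) cube([713, 313, 198]);
translate([209, 1193, 594]) cube([713, 313, 198]);
translate([209, 1506, 792]) cube([713, 313, 198]);
translate([209, 1819, 990]) cube([713, 313, 198]);
translate([209, 2132, 1188]) cube([713, 313, 198]);
translate([209, 2445, 1386]) cube([713, 313, 198]);
translate([209, 2758, 1584]) cube([713, 313, 198]);


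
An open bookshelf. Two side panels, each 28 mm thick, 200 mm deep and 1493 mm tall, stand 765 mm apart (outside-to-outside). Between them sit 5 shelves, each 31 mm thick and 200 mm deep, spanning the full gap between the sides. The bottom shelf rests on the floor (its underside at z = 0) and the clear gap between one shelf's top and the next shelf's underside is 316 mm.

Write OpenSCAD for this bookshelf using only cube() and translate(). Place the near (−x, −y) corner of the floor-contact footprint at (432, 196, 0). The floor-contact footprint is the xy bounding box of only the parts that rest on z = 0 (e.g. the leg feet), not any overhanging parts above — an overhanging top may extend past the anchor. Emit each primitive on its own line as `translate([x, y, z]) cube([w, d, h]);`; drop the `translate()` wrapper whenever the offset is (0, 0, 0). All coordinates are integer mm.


translate([432, 196, 0]) cube([28, 200, 1493]);
translate([1169, 196, 0]) cube([28, 200, 1493]);
translate([460, 196, 0]) cube([709, 200, 31]);
translate([460, 196, 347]) cube([709, 200, 31]);
translate([460, 196, 694]) cube([709, 200, 31]);
translate([460, 196, 1041]) cube([709, 200, 31]);
translate([460, 196, 1388]) cube([709, 200, 31]);


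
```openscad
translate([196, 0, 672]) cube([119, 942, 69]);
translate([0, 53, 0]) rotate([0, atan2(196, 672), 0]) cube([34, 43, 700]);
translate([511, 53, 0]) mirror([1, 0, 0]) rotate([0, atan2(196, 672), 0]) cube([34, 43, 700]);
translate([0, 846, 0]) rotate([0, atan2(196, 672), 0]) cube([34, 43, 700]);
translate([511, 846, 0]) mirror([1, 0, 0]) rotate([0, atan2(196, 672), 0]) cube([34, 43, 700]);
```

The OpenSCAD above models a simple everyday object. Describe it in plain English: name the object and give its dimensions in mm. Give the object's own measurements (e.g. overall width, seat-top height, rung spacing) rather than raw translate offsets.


A sawhorse. A 119×942×69 mm beam (x, y, z) sits on two A-frame leg pairs. Each pair is two raked legs of 34×43 mm section (43 mm along y) splaying symmetrically in x. Each leg rises 672 mm vertically over 196 mm of horizontal reach and is 700 mm long along its own axis. Every leg's outer bottom edge rests on the floor and its outer top edge meets a bottom edge of the beam — the left legs (tilting toward +x) meet the beam's −x bottom edge, the right legs (their mirror images, tilting toward −x) meet its +x bottom edge — so the leg tops tuck under the beam, the beam's underside is 672 mm above the floor, and the feet are 511 mm apart outside-to-outside with the beam centred between them. The two leg pairs are set in 53 mm from either end of the beam.


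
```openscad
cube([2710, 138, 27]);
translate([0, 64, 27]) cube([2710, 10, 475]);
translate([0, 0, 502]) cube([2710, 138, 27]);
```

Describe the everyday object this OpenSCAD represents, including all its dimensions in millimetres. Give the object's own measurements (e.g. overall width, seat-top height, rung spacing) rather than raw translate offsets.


An I-beam lying along x, 2710 mm long. Overall section height 529 mm. Two flanges 138 mm wide (y) and 27 mm thick, one on the floor and one at the top; a web 10 mm thick runs between them, centred on the flange width.


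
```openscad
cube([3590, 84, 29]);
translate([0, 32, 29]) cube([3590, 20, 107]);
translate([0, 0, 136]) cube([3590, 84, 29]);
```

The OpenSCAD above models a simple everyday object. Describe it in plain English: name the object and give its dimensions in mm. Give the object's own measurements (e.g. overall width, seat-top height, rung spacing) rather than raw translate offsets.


An I-beam lying along x, 3590 mm long. Overall section height 165 mm. Two flanges 84 mm wide (y) and 29 mm thick, one on the floor and one at the top; a web 20 mm thick runs between them, centred on the flange width.


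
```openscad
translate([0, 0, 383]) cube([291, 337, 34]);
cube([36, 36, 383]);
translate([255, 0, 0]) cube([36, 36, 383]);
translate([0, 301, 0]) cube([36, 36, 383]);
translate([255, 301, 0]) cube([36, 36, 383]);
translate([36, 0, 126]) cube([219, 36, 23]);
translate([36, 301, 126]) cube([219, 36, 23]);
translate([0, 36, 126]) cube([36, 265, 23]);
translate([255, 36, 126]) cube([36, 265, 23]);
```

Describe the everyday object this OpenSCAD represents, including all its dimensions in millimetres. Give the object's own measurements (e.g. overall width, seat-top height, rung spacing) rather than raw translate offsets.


A simple wooden stool: a rectangular seat 291 mm (x) by 337 mm (y), 34 mm thick, top face at z = 417 mm, on four square legs, each 36×36 mm in cross-section. The legs rest on z = 0, each flush with a corner of the seat. Four stretchers, 36 mm wide and 23 mm tall, connect adjacent legs with their undersides at z = 126 mm, each running between the inner faces of the legs it joins and aligned with the legs' outer faces on the other axis.


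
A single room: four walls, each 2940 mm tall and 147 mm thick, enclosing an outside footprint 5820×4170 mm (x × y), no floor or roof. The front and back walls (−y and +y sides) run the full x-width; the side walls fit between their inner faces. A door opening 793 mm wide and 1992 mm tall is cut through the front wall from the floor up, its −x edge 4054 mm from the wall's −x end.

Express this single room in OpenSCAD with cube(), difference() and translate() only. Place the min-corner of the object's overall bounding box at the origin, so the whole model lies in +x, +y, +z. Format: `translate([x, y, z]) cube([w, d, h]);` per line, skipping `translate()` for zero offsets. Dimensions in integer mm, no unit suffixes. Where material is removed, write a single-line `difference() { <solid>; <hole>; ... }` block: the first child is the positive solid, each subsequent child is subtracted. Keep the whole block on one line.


difference() { cube([5820, 147, 2940]); translate([4054, 0, 0]) cube([793, 147, 1992]); }
translate([0, 4023, 0]) cube([5820, 147, 2940]);
translate([0, 147, 0]) cube([147, 3876, 2940]);
translate([5673, 147, 0]) cube([147, 3876, 2940]);


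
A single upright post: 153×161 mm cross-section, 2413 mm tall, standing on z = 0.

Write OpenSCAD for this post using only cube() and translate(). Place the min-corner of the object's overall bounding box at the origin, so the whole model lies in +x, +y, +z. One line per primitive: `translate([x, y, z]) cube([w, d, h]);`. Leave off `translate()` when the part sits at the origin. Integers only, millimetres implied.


cube([153, 161, 2413]);


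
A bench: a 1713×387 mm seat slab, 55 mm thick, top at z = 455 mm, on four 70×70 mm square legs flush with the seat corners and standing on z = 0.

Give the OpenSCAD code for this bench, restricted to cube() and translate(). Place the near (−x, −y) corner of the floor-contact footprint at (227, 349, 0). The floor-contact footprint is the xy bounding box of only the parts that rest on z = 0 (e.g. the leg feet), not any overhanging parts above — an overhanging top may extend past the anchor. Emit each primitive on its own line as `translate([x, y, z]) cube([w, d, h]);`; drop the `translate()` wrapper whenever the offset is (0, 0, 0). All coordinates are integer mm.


translate([227, 349, 400]) cube([1713, 387, 55]);
translate([227, 349, 0]) cube([70, 70, 400]);
translate([227, 666, 0]) cube([70, 70, 400]);
translate([1870, 349, 0]) cube([70, 70, 400]);
translate([1870, 666, 0]) cube([70, 70, 400]);


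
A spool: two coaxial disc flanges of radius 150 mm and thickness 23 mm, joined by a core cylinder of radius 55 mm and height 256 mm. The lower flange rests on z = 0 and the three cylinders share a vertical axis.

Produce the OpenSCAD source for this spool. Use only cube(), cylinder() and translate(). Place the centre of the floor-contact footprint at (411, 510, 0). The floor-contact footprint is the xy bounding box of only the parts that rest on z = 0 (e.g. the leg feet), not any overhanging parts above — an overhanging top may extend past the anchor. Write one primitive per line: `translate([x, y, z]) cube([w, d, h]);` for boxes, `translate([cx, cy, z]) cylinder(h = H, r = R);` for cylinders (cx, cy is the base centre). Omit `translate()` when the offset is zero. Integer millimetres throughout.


translate([411, 510, 0]) cylinder(h = 23, r = 150);
translate([411, 510, 23]) cylinder(h = 256, r = 55);
translate([411, 510, 279]) cylinder(h = 23, r = 150);


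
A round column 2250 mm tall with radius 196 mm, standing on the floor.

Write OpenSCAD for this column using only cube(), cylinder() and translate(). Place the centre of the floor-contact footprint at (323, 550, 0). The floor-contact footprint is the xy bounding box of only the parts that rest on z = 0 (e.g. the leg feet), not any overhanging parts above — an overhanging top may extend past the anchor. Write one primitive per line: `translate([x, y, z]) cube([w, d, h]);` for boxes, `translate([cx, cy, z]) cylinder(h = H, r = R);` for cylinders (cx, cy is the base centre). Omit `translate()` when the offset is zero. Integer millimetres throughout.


translate([323, 550, 0]) cylinder(h = 2250, r = 196);


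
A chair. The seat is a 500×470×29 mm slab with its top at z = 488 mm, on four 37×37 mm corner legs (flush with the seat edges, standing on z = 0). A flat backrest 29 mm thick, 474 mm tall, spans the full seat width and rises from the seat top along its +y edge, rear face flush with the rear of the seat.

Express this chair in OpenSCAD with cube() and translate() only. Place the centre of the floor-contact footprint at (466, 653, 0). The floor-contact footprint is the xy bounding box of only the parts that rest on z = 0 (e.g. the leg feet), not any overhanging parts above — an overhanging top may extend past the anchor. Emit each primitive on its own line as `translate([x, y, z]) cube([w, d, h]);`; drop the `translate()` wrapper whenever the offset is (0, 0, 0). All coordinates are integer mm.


translate([216, 418, 459]) cube([500, 470, 29]);
translate([216, 418, 0]) cube([37, 37, 459]);
translate([679, 418, 0]) cube([37, 37, 459]);
translate([216, 851, 0]) cube([37, 37, 459]);
translate([679, 851, 0]) cube([37, 37, 459]);
translate([216, 859, 488]) cube([500, 29, 474]);


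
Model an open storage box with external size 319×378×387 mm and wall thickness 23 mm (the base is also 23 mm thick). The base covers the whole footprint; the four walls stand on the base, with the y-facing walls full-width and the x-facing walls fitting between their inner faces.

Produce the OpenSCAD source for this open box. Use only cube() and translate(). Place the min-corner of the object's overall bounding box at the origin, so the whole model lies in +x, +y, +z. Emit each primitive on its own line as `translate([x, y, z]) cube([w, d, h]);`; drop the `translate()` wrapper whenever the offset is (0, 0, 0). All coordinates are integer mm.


cube([319, 378, 23]);
translate([0, 0, 23]) cube([319, 23, 364]);
translate([0, 355, 23]) cube([319, 23, 364]);
translate([0, 23, 23]) cube([23, 332, 364]);
translate([296, 23, 23]) cube([23, 332, 364]);


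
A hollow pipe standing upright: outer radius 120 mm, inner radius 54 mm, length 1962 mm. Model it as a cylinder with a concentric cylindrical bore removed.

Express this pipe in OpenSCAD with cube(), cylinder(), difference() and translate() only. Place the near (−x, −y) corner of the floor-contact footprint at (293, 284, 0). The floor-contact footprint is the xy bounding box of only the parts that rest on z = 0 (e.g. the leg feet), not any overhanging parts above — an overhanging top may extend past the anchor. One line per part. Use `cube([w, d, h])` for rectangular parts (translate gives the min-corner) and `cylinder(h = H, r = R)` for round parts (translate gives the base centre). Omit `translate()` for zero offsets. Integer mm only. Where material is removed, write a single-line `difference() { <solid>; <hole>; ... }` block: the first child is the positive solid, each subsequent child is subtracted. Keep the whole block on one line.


difference() { translate([413, 404, 0]) cylinder(h = 1962, r = 120); translate([413, 404, 0]) cylinder(h = 1962, r = 54); }


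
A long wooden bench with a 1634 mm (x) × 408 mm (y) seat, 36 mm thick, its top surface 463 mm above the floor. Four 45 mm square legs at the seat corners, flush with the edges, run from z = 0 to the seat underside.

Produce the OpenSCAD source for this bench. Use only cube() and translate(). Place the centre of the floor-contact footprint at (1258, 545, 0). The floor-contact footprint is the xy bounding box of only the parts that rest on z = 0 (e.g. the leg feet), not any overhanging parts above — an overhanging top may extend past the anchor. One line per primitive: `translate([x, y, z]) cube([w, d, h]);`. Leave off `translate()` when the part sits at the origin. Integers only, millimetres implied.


translate([441, 341, 427]) cube([1634, 408, 36]);
translate([441, 341, 0]) cube([45, 45, 427]);
translate([441, 704, 0]) cube([45, 45, 427]);
translate([2030, 341, 0]) cube([45, 45, 427]);
translate([2030, 704, 0]) cube([45, 45, 427]);


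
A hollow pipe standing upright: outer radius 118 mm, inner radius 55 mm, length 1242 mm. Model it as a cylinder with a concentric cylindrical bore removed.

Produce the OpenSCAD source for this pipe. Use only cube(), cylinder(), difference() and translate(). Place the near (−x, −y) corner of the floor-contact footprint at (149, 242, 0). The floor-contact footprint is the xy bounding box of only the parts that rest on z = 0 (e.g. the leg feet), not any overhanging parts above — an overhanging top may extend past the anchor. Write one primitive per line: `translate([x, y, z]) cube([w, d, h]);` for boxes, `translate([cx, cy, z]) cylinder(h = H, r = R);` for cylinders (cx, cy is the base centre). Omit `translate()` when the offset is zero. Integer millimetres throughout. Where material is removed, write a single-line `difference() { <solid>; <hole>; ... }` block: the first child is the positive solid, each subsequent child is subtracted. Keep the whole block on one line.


difference() { translate([267, 360, 0]) cylinder(h = 1242, r = 118); translate([267, 360, 0]) cylinder(h = 1242, r = 55); }


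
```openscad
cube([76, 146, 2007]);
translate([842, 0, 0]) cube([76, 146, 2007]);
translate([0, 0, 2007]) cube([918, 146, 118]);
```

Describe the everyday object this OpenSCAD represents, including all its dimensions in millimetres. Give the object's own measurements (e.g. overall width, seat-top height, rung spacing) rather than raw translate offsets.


A door frame. The clear opening is 766 mm wide and 2007 mm high. Two 76 mm wide jambs, 146 mm deep, stand either side of the opening from the floor to the top of the opening. A 118 mm thick head sits across the top of both jambs, spanning the full outside width of the frame.


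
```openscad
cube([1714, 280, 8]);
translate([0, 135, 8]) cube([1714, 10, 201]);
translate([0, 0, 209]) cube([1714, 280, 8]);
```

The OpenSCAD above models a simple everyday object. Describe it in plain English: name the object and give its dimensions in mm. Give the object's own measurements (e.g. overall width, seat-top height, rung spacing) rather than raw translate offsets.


An I-beam lying along x, 1714 mm long. Overall section height 217 mm. Two flanges 280 mm wide (y) and 8 mm thick, one on the floor and one at the top; a web 10 mm thick runs between them, centred on the flange width.


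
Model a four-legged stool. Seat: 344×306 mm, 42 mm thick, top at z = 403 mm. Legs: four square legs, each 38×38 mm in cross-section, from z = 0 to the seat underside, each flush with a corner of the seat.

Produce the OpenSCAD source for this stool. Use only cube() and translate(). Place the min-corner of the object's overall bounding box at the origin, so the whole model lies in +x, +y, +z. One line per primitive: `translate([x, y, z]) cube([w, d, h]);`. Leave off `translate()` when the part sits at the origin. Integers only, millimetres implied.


// leg_h = 403 - 42 = 361
translate([0, 0, 361]) cube([344, 306, 42]);
cube([38, 38, 361]);
translate([306, 0, 0]) cube([38, 38, 361]);
translate([0, 268, 0]) cube([38, 38, 361]);
translate([306, 268, 0]) cube([38, 38, 361]);


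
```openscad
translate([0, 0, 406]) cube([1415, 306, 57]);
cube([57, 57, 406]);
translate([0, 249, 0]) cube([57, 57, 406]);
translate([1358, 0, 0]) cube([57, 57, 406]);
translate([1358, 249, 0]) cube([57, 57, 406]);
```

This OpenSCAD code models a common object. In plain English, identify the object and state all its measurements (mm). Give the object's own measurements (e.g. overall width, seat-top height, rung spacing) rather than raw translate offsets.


A long wooden bench with a 1415 mm (x) × 306 mm (y) seat, 57 mm thick, its top surface 463 mm above the floor. Four 57 mm square legs at the seat corners, flush with the edges, run from z = 0 to the seat underside.


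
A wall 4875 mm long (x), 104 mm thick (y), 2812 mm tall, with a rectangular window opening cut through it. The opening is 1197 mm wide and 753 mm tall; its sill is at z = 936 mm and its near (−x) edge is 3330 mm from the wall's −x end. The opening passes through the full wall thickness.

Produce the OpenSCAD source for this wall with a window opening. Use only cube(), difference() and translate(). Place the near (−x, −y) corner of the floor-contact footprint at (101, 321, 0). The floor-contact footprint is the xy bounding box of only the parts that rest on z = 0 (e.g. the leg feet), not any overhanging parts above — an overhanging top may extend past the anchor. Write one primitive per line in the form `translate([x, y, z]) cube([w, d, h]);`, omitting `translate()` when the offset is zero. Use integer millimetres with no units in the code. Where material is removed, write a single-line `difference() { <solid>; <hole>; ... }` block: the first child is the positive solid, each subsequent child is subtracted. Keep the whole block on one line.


difference() { translate([101, 321, 0]) cube([4875, 104, 2812]); translate([3431, 321, 936]) cube([1197, 104, 753]); }


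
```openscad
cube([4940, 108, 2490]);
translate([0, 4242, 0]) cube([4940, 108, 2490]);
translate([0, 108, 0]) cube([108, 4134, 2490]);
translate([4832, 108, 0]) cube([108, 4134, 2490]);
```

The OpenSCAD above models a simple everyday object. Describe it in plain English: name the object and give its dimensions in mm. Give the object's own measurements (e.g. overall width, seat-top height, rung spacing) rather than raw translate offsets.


The wall frame of a small rectangular building: four walls, each 2490 mm tall and 108 mm thick, enclosing a footprint 4940 mm (x) by 4350 mm (y) outside-to-outside, with no floor or roof. The front and back walls (the −y and +y sides) span the full width; the two side walls fit between them.


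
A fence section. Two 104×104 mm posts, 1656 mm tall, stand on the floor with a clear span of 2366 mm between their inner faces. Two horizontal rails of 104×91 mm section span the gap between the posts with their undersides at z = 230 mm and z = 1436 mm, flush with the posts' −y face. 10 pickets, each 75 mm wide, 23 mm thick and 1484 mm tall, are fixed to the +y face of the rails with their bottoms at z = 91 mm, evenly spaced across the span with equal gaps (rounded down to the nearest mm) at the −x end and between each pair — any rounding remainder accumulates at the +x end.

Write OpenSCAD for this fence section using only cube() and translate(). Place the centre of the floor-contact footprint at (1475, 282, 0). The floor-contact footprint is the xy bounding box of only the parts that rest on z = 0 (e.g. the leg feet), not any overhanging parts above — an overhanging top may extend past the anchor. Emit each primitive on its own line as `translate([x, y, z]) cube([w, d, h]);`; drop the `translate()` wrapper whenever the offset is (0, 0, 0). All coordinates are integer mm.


translate([188, 230, 0]) cube([104, 104, 1656]);
translate([2658, 230, 0]) cube([104, 104, 1656]);
translate([292, 230, 230]) cube([2366, 104, 91]);
translate([292, 230, 1436]) cube([2366, 104, 91]);
translate([438, 334, 91]) cube([75, 23, 1484]);
translate([659, 334, 91]) cube([75, 23, 1484]);
translate([880, 334, 91]) cube([75, 23, 1484]);
translate([1101, 334, 91]) cube([75, 23, 1484]);
translate([1322, 334, 91]) cube([75, 23, 1484]);
translate([1543, 334, 91]) cube([75, 23, 1484]);
translate([1764, 334, 91]) cube([75, 23, 1484]);
translate([1985, 334, 91]) cube([75, 23, 1484]);
translate([2206, 334, 91]) cube([75, 23, 1484]);
translate([2427, 334, 91]) cube([75, 23, 1484]);


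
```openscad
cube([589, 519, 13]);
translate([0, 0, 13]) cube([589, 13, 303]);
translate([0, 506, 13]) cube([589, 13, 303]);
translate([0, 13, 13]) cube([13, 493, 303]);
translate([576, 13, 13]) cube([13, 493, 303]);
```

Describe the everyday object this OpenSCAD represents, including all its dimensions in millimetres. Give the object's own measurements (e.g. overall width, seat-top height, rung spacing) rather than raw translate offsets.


An open-topped rectangular box: outside dimensions 589×519×316 mm, with a uniform wall and base thickness of 13 mm. The base is a full 589×519 slab on the floor; four walls sit on top of the base. The front and back walls (the −y and +y sides) span the full width; the two side walls fit between them.


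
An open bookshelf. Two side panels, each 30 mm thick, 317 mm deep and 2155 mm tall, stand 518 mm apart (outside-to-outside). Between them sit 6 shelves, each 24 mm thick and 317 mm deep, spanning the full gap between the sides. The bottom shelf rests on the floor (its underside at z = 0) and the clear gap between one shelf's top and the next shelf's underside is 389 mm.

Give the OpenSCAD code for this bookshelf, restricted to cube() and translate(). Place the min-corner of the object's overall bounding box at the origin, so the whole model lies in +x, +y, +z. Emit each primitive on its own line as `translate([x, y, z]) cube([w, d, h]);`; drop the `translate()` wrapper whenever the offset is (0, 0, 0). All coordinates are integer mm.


cube([30, 317, 2155]);
translate([488, 0, 0]) cube([30, 317, 2155]);
translate([30, 0, 0]) cube([458, 317, 24]);
translate([30, 0, 413]) cube([458, 317, 24]);
translate([30, 0, 826]) cube([458, 317, 24]);
translate([30, 0, 1239]) cube([458, 317, 24]);
translate([30, 0, 1652]) cube([458, 317, 24]);
translate([30, 0, 2065]) cube([458, 317, 24]);


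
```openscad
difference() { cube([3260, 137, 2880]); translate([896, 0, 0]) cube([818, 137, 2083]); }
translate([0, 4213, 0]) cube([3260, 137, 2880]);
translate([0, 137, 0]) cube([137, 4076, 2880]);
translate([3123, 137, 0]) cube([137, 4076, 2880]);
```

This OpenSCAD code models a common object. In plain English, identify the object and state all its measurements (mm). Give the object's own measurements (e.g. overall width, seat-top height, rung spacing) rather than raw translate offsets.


A single room: four walls, each 2880 mm tall and 137 mm thick, enclosing an outside footprint 3260×4350 mm (x × y), no floor or roof. The front and back walls (−y and +y sides) run the full x-width; the side walls fit between their inner faces. A door opening 818 mm wide and 2083 mm tall is cut through the front wall from the floor up, its −x edge 896 mm from the wall's −x end.


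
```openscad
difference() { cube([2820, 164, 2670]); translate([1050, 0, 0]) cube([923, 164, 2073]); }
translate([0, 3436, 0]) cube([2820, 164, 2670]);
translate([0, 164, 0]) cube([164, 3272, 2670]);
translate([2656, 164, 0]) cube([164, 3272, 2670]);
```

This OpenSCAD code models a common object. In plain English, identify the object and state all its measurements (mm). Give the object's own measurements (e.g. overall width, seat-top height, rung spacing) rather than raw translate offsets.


A single room: four walls, each 2670 mm tall and 164 mm thick, enclosing an outside footprint 2820×3600 mm (x × y), no floor or roof. The front and back walls (−y and +y sides) run the full x-width; the side walls fit between their inner faces. A door opening 923 mm wide and 2073 mm tall is cut through the front wall from the floor up, its −x edge 1050 mm from the wall's −x end.


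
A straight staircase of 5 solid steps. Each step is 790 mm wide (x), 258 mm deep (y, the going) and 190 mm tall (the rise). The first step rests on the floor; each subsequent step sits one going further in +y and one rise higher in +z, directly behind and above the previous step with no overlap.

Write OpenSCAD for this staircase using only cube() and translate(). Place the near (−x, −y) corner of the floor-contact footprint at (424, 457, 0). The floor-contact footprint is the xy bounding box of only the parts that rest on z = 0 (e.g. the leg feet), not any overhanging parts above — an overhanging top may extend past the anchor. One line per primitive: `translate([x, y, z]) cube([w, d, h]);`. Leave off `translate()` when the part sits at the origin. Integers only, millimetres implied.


translate([424, 457, 0]) cube([790, 258, 190]);
translate([424, 715, 190]) cube([790, 258, 190]);
translate([424, 973, 380]) cube([790, 258, 190]);
translate([424, 1231, 570]) cube([790, 258, 190]);
translate([424, 1489, 760]) cube([790, 258, 190]);


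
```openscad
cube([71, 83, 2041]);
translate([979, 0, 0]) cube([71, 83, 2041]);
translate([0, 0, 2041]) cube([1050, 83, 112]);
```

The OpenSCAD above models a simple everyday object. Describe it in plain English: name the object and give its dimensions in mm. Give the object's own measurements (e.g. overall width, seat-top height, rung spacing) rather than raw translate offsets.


A door frame. The clear opening is 908 mm wide and 2041 mm high. Two 71 mm wide jambs, 83 mm deep, stand either side of the opening from the floor to the top of the opening. A 112 mm thick head sits across the top of both jambs, spanning the full outside width of the frame.


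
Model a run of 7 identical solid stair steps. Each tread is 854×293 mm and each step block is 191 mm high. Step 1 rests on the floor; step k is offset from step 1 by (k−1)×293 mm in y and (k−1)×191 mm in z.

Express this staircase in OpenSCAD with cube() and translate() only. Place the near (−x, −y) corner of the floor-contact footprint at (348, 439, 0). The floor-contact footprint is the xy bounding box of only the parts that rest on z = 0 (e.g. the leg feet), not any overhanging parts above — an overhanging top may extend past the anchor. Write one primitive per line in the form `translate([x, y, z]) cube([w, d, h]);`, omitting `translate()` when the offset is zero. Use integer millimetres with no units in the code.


translate([348, 439, 0]) cube([854, 293, 191]);
translate([348, 732, 191]) cube([854, 293, 191]);
translate([348, 1025, 382]) cube([854, 293, 191]);
translate([348, 1318, 573]) cube([854, 293, 191]);
translate([348, 1611, 764]) cube([854, 293, 191]);
translate([348, 1904, 955]) cube([854, 293, 191]);
translate([348, 2197, 1146]) cube([854, 293, 191]);


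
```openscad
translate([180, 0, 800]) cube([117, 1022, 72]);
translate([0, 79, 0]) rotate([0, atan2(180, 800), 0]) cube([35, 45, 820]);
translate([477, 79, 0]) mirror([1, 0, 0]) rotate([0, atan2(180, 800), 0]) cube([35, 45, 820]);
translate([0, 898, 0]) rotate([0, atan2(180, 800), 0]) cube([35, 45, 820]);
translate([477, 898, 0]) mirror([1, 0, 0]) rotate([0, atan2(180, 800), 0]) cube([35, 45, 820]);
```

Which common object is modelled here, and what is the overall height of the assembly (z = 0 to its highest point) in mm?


A sawhorse. The overall height is 872 mm.

A beam across two mirrored pairs of raked legs — a sawhorse. The beam's underside is at z = 800 (matching the legs' vertical rise in atan2(180, 800)) and the beam is 72 mm tall, so its top is at 800 + 72 = 872 mm. The raked legs top out at the beam's underside, so that is the highest point.
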